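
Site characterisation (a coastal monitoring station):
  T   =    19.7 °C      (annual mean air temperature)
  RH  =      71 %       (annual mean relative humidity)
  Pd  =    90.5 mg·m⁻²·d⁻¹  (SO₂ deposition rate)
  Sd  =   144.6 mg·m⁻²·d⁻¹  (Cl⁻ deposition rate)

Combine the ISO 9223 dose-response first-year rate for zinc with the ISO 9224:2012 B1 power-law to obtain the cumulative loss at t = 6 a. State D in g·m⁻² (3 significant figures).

D(6) = 124 g·m⁻²

zinc: f(T) = -0.071·(T−10) [T>10 °C] = -0.6887
  sulphur-dioxide contribution → 1.233 μm/a
  chloride contribution → 2.807 μm/a
  ⇒ r_corr(zinc) = 4.04 μm/a
Long-term exponent b (ISO 9224 Table 2, B1) = 0.813
  D(6) = 4.04 × 6^0.813 = 4.04 × 4.292 = 17.34 μm
  Mass loss = 17.34 μm × 7.14 g/cm³ = 123.8 g·m⁻²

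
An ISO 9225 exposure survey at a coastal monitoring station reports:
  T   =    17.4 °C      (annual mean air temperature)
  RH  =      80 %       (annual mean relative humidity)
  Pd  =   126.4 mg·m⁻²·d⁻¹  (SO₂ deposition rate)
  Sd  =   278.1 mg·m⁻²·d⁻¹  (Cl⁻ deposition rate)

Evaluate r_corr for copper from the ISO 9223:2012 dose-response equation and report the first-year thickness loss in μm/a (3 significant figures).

copper: T>10 °C ⇒ hinge -0.080·(17.4−10) = -0.5920
  SO₂ term: 0.0053·126.4^0.26·exp(0.059·80-0.5920) = 1.157
  Sd branch = 0.01025·Sd^0.27·e^(0.036·RH+0.049·T) = 1.958 μm/a
  r_corr = 1.157 + 1.958 = 3.115 μm/a

r_corr = 3.11 μm/a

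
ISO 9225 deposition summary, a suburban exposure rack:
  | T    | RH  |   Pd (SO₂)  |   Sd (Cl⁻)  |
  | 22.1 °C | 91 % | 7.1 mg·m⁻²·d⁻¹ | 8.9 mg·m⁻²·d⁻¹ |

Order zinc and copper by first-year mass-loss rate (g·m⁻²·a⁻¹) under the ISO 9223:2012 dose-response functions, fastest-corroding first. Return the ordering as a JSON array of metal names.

zinc: temperature factor f = -0.071·(12.1) = -0.8591
  Pd branch = 0.0129·Pd^0.44·e^(0.046·RH+f) = 0.8511 μm/a
  Cl⁻ term: 0.0175·8.9^0.57·exp(0.008·91+0.085·22.1) = 0.8245
  r_corr = 0.8511 + 0.8245 = 1.676 μm/a
  mass loss = 1.676 μm/a × 7.14 g/cm³ = 11.96 g·m⁻²·a⁻¹
copper: T>10 °C ⇒ hinge -0.080·(22.1−10) = -0.9680
  Pd branch = 0.0053·Pd^0.26·e^(0.059·RH+f) = 0.7193 μm/a
  Cl⁻ term: 0.01025·8.9^0.27·exp(0.036·91+0.049·22.1) = 1.446
  r_corr = 0.7193 + 1.446 = 2.165 μm/a
  mass loss = 2.165 μm/a × 8.96 g/cm³ = 19.4 g·m⁻²·a⁻¹
Ordering by g·m⁻²·a⁻¹: copper (19.4) > zinc (12)

["copper", "zinc"]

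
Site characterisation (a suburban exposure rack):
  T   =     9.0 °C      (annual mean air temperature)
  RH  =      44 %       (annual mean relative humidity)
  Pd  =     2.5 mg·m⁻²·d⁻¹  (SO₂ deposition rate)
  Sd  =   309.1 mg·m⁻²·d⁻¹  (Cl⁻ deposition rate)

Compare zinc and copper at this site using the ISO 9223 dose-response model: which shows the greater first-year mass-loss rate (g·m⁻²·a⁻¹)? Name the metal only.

zinc

zinc: f(T) = +0.038·(T−10) [T≤10 °C] = -0.0380
  Pd branch = 0.0129·Pd^0.44·e^(0.046·RH+f) = 0.1407 μm/a
  Cl⁻ term: 0.0175·309.1^0.57·exp(0.008·44+0.085·9.0) = 1.404
  r_corr = 0.1407 + 1.404 = 1.545 μm/a
  mass loss = 1.545 μm/a × 7.14 g/cm³ = 11.03 g·m⁻²·a⁻¹
copper: temperature factor f = +0.126·(-1.0) = -0.1260
  Pd branch = 0.0053·Pd^0.26·e^(0.059·RH+f) = 0.07951 μm/a
  Cl⁻ term: 0.01025·309.1^0.27·exp(0.036·44+0.049·9.0) = 0.3652
  r_corr = 0.07951 + 0.3652 = 0.4447 μm/a
  mass loss = 0.4447 μm/a × 8.96 g/cm³ = 3.984 g·m⁻²·a⁻¹
Ordering by g·m⁻²·a⁻¹: zinc (11) > copper (3.98)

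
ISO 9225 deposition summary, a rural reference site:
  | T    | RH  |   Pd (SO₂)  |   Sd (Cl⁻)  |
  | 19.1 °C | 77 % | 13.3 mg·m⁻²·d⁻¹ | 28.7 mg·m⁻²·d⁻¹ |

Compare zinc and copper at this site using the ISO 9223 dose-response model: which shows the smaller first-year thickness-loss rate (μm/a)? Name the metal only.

zinc: T>10 °C ⇒ hinge -0.071·(19.1−10) = -0.6461
  sulphur-dioxide contribution → 0.7291 μm/a
  chloride contribution → 1.113 μm/a
  ⇒ r_corr(zinc) = 1.842 μm/a
copper: T>10 °C ⇒ hinge -0.080·(19.1−10) = -0.7280
  sulphur-dioxide contribution → 0.4713 μm/a
  chloride contribution → 1.034 μm/a
  ⇒ r_corr(copper) = 1.506 μm/a
Ordering by μm/a: zinc (1.84) > copper (1.51)

copper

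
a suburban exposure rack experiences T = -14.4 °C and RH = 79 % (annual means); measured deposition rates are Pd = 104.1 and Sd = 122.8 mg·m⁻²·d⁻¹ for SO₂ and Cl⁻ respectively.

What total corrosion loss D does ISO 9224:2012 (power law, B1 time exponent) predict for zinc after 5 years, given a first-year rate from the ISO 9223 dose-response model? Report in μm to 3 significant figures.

D(5) = 6.08 μm

zinc: temperature factor f = +0.038·(-24.4) = -0.9272
  SO₂ term: 0.0129·104.1^0.44·exp(0.046·79-0.9272) = 1.492
  Cl⁻ term: 0.0175·122.8^0.57·exp(0.008·79+0.085·-14.4) = 0.1502
  sum: 1.492 + 0.1502 → r_corr = 1.642 μm/a
ISO 9224: D(t) = r_corr · t^b with b = 0.813 (zinc, B1)
  D(5) = 1.642 × 5^0.813 = 1.642 × 3.701 = 6.078 μm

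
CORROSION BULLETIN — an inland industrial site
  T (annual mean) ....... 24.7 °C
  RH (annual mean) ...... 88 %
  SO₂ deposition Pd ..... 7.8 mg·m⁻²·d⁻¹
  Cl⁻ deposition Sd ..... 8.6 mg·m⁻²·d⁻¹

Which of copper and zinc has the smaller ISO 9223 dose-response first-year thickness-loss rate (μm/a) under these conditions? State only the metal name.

zinc

copper: T>10 °C ⇒ hinge -0.080·(24.7−10) = -1.1760
  sulphur-dioxide contribution → 0.5016 μm/a
  chloride contribution → 1.461 μm/a
  total first-year rate 1.962 μm/a
zinc: temperature factor f = -0.071·(14.7) = -1.0437
  sulphur-dioxide contribution → 0.6425 μm/a
  chloride contribution → 0.9846 μm/a
  total first-year rate 1.627 μm/a
Ordering by μm/a: copper (1.96) > zinc (1.63)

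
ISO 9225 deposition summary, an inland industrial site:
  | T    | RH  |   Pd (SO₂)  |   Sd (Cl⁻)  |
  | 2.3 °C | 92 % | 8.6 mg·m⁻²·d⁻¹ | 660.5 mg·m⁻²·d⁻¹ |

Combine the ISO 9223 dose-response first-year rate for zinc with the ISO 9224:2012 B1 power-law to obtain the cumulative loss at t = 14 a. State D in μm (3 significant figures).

D(14) = 30.0 μm

zinc: temperature factor f = +0.038·(-7.7) = -0.2926
  SO₂ term: 0.0129·8.6^0.44·exp(0.046·92-0.2926) = 1.709
  Cl⁻ term: 0.0175·660.5^0.57·exp(0.008·92+0.085·2.3) = 1.799
  r_corr = 1.709 + 1.799 = 3.507 μm/a
Power-law: D(14) = r_corr · 14^0.813
  D(14) = 3.507 × 14^0.813 = 3.507 × 8.547 = 29.97 μm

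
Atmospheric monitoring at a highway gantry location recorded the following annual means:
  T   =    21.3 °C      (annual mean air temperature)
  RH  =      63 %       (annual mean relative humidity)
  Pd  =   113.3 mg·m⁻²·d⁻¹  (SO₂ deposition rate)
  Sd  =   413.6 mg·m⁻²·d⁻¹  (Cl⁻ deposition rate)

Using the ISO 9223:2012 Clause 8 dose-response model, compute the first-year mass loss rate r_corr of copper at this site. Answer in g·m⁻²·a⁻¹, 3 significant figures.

copper: temperature factor f = -0.080·(11.3) = -0.9040
  sulphur-dioxide contribution → 0.302 μm/a
  chloride contribution → 1.43 μm/a
  ⇒ r_corr(copper) = 1.732 μm/a
Convert to mass loss: 1.732 μm/a × 8.96 g/cm³ = 15.52 g·m⁻²·a⁻¹

r_corr = 15.5 g·m⁻²·a⁻¹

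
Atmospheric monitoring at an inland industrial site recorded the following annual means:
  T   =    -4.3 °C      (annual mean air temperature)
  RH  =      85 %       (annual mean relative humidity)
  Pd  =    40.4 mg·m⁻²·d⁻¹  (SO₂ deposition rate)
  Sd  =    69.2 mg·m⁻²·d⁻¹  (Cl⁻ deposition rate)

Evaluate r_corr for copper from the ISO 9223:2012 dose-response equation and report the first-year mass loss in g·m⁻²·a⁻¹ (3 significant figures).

r_corr = 8.07 g·m⁻²·a⁻¹

copper: f(T) = +0.126·(T−10) [T≤10 °C] = -1.8018
  SO₂ term: 0.0053·40.4^0.26·exp(0.059·85-1.8018) = 0.3447
  Sd branch = 0.01025·Sd^0.27·e^(0.036·RH+0.049·T) = 0.5559 μm/a
  r_corr = 0.3447 + 0.5559 = 0.9006 μm/a
Convert to mass loss: 0.9006 μm/a × 8.96 g/cm³ = 8.069 g·m⁻²·a⁻¹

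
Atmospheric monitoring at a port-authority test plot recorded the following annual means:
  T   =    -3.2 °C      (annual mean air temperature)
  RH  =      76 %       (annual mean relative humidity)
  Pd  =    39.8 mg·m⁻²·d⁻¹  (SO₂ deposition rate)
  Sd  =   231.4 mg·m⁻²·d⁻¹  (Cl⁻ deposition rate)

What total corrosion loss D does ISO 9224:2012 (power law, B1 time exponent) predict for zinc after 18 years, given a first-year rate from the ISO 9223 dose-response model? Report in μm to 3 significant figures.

zinc: temperature factor f = +0.038·(-13.2) = -0.5016
  sulphur-dioxide contribution → 1.303 μm/a
  chloride contribution → 0.5453 μm/a
  ⇒ r_corr(zinc) = 1.848 μm/a
Power-law: D(18) = r_corr · 18^0.813
  D(18) = 1.848 × 18^0.813 = 1.848 × 10.48 = 19.38 μm

D(18) = 19.4 μm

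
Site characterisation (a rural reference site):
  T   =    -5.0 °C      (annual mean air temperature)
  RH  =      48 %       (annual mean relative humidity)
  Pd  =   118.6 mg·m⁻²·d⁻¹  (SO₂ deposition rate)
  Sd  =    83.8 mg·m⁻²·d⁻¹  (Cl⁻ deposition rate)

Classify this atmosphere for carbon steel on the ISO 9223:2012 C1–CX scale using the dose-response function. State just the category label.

carbon steel: temperature factor f = +0.150·(-15.0) = -2.2500
  SO₂ term: 1.77·118.6^0.52·exp(0.02·48-2.2500) = 5.838
  Cl⁻ term: 0.102·83.8^0.62·exp(0.033·48+0.04·-5.0) = 6.34
  sum: 5.838 + 6.34 → r_corr = 12.18 μm/a
Category bounds: 1.3…25 μm/a bracket r_corr ⇒ C2

C2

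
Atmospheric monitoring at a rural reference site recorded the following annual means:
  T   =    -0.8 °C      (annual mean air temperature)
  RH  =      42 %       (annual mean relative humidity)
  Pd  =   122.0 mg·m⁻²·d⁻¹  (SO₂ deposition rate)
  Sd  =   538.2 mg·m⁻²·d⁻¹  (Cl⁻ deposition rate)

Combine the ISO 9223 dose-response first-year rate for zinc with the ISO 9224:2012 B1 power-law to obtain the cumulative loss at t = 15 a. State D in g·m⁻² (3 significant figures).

D(15) = 84.8 g·m⁻²

zinc: f(T) = +0.038·(T−10) [T≤10 °C] = -0.4104
  sulphur-dioxide contribution → 0.4891 μm/a
  chloride contribution → 0.8243 μm/a
  total first-year rate 1.313 μm/a
Long-term exponent b (ISO 9224 Table 2, B1) = 0.813
  D(15) = 1.313 × 15^0.813 = 1.313 × 9.04 = 11.87 μm
  Mass loss = 11.87 μm × 7.14 g/cm³ = 84.77 g·m⁻²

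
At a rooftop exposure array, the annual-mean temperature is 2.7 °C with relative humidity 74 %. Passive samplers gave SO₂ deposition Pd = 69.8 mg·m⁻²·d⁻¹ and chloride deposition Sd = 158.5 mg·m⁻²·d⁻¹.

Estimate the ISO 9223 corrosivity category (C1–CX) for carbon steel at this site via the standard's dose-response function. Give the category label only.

C4

carbon steel: f(T) = +0.150·(T−10) [T≤10 °C] = -1.0950
  SO₂ term: 1.77·69.8^0.52·exp(0.02·74-1.0950) = 23.66
  Sd branch = 0.102·Sd^0.62·e^(0.033·RH+0.04·T) = 30.2 μm/a
  r_corr = 23.66 + 30.2 = 53.86 μm/a
Category bounds: 50…80 μm/a bracket r_corr ⇒ C4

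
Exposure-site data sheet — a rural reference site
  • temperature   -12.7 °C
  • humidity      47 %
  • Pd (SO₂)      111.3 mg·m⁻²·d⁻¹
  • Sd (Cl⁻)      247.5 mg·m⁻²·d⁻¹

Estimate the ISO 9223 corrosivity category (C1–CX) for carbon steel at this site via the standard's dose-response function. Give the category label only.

C2

carbon steel: f(T) = +0.150·(T−10) [T≤10 °C] = -3.4050
  SO₂ term: 1.77·111.3^0.52·exp(0.02·47-3.4050) = 1.744
  Cl⁻ term: 0.102·247.5^0.62·exp(0.033·47+0.04·-12.7) = 8.822
  r_corr = 1.744 + 8.822 = 10.57 μm/a
10.6 μm/a falls in (1.3, 25] for carbon steel → category C2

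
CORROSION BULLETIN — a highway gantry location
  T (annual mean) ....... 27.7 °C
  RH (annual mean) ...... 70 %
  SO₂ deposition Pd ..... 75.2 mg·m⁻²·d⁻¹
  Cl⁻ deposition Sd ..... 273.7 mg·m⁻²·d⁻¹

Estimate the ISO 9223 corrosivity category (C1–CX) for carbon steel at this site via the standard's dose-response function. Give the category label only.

carbon steel: temperature factor f = -0.054·(17.7) = -0.9558
  Pd branch = 1.77·Pd^0.52·e^(0.02·RH+f) = 26.09 μm/a
  Sd branch = 0.102·Sd^0.62·e^(0.033·RH+0.04·T) = 101 μm/a
  sum: 26.09 + 101 → r_corr = 127 μm/a
Category bounds: 80…200 μm/a bracket r_corr ⇒ C5

C5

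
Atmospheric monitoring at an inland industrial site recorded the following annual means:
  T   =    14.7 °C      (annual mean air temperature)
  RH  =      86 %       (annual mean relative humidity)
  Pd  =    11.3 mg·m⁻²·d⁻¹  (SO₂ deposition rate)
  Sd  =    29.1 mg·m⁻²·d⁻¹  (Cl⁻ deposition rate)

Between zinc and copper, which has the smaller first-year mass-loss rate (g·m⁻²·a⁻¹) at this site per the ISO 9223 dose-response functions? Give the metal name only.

zinc: f(T) = -0.071·(T−10) [T>10 °C] = -0.3337
  sulphur-dioxide contribution → 1.403 μm/a
  chloride contribution → 0.8297 μm/a
  ⇒ r_corr(zinc) = 2.233 μm/a
  mass loss = 2.233 μm/a × 7.14 g/cm³ = 15.94 g·m⁻²·a⁻¹
copper: temperature factor f = -0.080·(4.7) = -0.3760
  sulphur-dioxide contribution → 1.092 μm/a
  chloride contribution → 1.157 μm/a
  ⇒ r_corr(copper) = 2.25 μm/a
  mass loss = 2.25 μm/a × 8.96 g/cm³ = 20.16 g·m⁻²·a⁻¹
Ordering by g·m⁻²·a⁻¹: copper (20.2) > zinc (15.9)

zinc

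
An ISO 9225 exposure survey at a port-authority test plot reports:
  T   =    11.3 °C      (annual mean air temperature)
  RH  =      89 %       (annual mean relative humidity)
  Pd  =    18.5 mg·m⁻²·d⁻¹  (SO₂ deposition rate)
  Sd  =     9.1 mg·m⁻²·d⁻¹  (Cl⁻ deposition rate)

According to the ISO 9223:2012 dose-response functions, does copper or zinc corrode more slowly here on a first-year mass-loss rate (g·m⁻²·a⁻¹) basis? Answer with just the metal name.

zinc

copper: T>10 °C ⇒ hinge -0.080·(11.3−10) = -0.1040
  Pd branch = 0.0053·Pd^0.26·e^(0.059·RH+f) = 1.946 μm/a
  Sd branch = 0.01025·Sd^0.27·e^(0.036·RH+0.049·T) = 0.7973 μm/a
  r_corr = 1.946 + 0.7973 = 2.743 μm/a
  mass loss = 2.743 μm/a × 8.96 g/cm³ = 24.58 g·m⁻²·a⁻¹
zinc: T>10 °C ⇒ hinge -0.071·(11.3−10) = -0.0923
  Pd branch = 0.0129·Pd^0.44·e^(0.046·RH+f) = 2.547 μm/a
  Sd branch = 0.0175·Sd^0.57·e^(0.008·RH+0.085·T) = 0.3281 μm/a
  sum: 2.547 + 0.3281 → r_corr = 2.875 μm/a
  mass loss = 2.875 μm/a × 7.14 g/cm³ = 20.53 g·m⁻²·a⁻¹
Ordering by g·m⁻²·a⁻¹: copper (24.6) > zinc (20.5)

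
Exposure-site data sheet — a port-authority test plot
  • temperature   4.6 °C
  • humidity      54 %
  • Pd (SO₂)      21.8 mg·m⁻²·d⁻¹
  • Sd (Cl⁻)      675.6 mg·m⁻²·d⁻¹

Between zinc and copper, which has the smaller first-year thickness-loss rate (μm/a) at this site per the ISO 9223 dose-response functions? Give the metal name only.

copper

zinc: T≤10 °C ⇒ hinge +0.038·(4.6−10) = -0.2052
  sulphur-dioxide contribution → 0.4889 μm/a
  chloride contribution → 1.635 μm/a
  total first-year rate 2.123 μm/a
copper: f(T) = +0.126·(T−10) [T≤10 °C] = -0.6804
  sulphur-dioxide contribution → 0.1447 μm/a
  chloride contribution → 0.5211 μm/a
  total first-year rate 0.6658 μm/a
Ordering by μm/a: zinc (2.12) > copper (0.666)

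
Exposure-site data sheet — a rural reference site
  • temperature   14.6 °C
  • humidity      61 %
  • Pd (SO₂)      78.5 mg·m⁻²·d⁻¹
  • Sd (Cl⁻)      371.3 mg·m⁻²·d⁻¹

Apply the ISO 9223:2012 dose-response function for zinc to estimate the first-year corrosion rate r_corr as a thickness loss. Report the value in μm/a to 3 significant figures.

r_corr = 3.93 μm/a

zinc: T>10 °C ⇒ hinge -0.071·(14.6−10) = -0.3266
  SO₂ term: 0.0129·78.5^0.44·exp(0.046·61-0.3266) = 1.05
  Sd branch = 0.0175·Sd^0.57·e^(0.008·RH+0.085·T) = 2.875 μm/a
  r_corr = 1.05 + 2.875 = 3.925 μm/a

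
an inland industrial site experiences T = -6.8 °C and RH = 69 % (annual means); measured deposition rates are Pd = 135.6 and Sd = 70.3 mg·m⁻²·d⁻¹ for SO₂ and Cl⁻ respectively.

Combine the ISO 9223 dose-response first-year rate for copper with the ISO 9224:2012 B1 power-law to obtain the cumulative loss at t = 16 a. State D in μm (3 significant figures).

D(16) = 2.62 μm

copper: temperature factor f = +0.126·(-16.8) = -2.1168
  sulphur-dioxide contribution → 0.1341 μm/a
  chloride contribution → 0.2776 μm/a
  total first-year rate 0.4117 μm/a
ISO 9224: D(t) = r_corr · t^b with b = 0.667 (copper, B1)
  D(16) = 0.4117 × 16^0.667 = 0.4117 × 6.355 = 2.617 μm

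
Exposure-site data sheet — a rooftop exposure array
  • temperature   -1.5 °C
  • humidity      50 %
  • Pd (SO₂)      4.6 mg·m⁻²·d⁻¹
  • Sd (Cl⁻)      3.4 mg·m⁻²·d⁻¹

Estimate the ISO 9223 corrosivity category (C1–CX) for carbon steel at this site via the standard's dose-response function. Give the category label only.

C2

carbon steel: temperature factor f = +0.150·(-11.5) = -1.7250
  sulphur-dioxide contribution → 1.896 μm/a
  chloride contribution → 1.068 μm/a
  total first-year rate 2.964 μm/a
ISO 9223 Table 2 (carbon steel): 1.3 < 2.96 ≤ 25 μm/a ⇒ C2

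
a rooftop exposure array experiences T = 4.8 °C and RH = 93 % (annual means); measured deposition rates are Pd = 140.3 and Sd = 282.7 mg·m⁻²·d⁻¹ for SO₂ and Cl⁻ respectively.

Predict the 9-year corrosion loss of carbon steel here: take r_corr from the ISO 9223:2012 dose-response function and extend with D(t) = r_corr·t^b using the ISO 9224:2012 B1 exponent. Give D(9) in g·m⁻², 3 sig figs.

D(9) = 3.87e+03 g·m⁻²

carbon steel: f(T) = +0.150·(T−10) [T≤10 °C] = -0.7800
  SO₂ term: 1.77·140.3^0.52·exp(0.02·93-0.7800) = 68.15
  Sd branch = 0.102·Sd^0.62·e^(0.033·RH+0.04·T) = 88.04 μm/a
  r_corr = 68.15 + 88.04 = 156.2 μm/a
Long-term exponent b (ISO 9224 Table 2, B1) = 0.523
  D(9) = 156.2 × 9^0.523 = 156.2 × 3.156 = 492.9 μm
  Mass loss = 492.9 μm × 7.85 g/cm³ = 3869 g·m⁻²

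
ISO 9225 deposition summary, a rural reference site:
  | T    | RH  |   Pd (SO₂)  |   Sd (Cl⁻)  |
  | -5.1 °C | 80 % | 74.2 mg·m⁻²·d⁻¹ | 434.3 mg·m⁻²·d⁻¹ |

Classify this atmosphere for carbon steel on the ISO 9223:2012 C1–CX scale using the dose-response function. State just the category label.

C4

carbon steel: f(T) = +0.150·(T−10) [T≤10 °C] = -2.2650
  SO₂ term: 1.77·74.2^0.52·exp(0.02·80-2.2650) = 8.546
  Cl⁻ term: 0.102·434.3^0.62·exp(0.033·80+0.04·-5.1) = 50.35
  sum: 8.546 + 50.35 → r_corr = 58.89 μm/a
ISO 9223 Table 2 (carbon steel): 50 < 58.9 ≤ 80 μm/a ⇒ C4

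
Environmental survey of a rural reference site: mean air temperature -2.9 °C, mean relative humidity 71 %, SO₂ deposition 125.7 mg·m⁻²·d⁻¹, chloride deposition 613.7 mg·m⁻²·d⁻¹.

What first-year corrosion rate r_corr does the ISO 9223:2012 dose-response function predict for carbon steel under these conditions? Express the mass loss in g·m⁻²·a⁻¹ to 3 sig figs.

carbon steel: f(T) = +0.150·(T−10) [T≤10 °C] = -1.9350
  Pd branch = 1.77·Pd^0.52·e^(0.02·RH+f) = 13.06 μm/a
  Sd branch = 0.102·Sd^0.62·e^(0.033·RH+0.04·T) = 50.62 μm/a
  r_corr = 13.06 + 50.62 = 63.68 μm/a
Convert to mass loss: 63.68 μm/a × 7.85 g/cm³ = 499.9 g·m⁻²·a⁻¹

r_corr = 500 g·m⁻²·a⁻¹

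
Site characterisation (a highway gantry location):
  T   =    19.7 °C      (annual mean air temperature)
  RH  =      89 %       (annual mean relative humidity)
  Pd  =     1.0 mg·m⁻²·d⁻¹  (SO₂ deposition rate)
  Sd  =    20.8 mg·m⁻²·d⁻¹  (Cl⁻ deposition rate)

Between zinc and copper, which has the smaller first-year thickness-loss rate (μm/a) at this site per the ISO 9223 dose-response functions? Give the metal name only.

zinc

zinc: T>10 °C ⇒ hinge -0.071·(19.7−10) = -0.6887
  SO₂ term: 0.0129·1.0^0.44·exp(0.046·89-0.6887) = 0.3886
  Sd branch = 0.0175·Sd^0.57·e^(0.008·RH+0.085·T) = 1.073 μm/a
  sum: 0.3886 + 1.073 → r_corr = 1.462 μm/a
copper: T>10 °C ⇒ hinge -0.080·(19.7−10) = -0.7760
  SO₂ term: 0.0053·1.0^0.26·exp(0.059·89-0.7760) = 0.4653
  Sd branch = 0.01025·Sd^0.27·e^(0.036·RH+0.049·T) = 1.504 μm/a
  r_corr = 0.4653 + 1.504 = 1.97 μm/a
Ordering by μm/a: copper (1.97) > zinc (1.46)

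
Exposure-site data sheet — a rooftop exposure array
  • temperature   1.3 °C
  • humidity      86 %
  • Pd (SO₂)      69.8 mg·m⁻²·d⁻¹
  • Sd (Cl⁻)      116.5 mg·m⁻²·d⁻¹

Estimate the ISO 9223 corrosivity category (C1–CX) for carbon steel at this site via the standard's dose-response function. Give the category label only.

C4

carbon steel: temperature factor f = +0.150·(-8.7) = -1.3050
  Pd branch = 1.77·Pd^0.52·e^(0.02·RH+f) = 24.38 μm/a
  Cl⁻ term: 0.102·116.5^0.62·exp(0.033·86+0.04·1.3) = 35.06
  r_corr = 24.38 + 35.06 = 59.44 μm/a
Category bounds: 50…80 μm/a bracket r_corr ⇒ C4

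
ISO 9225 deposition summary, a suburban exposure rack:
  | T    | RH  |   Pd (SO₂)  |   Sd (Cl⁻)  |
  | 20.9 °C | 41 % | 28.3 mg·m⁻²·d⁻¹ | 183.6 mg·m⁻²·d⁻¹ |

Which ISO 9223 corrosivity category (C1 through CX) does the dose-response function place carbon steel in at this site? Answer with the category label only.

C3

carbon steel: f(T) = -0.054·(T−10) [T>10 °C] = -0.5886
  SO₂ term: 1.77·28.3^0.52·exp(0.02·41-0.5886) = 12.69
  Sd branch = 0.102·Sd^0.62·e^(0.033·RH+0.04·T) = 23.06 μm/a
  sum: 12.69 + 23.06 → r_corr = 35.75 μm/a
ISO 9223 Table 2 (carbon steel): 25 < 35.7 ≤ 50 μm/a ⇒ C3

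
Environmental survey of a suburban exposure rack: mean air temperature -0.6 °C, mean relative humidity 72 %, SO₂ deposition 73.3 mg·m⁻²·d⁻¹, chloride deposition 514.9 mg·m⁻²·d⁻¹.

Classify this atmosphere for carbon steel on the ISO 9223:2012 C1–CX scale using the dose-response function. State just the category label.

C4

carbon steel: f(T) = +0.150·(T−10) [T≤10 °C] = -1.5900
  SO₂ term: 1.77·73.3^0.52·exp(0.02·72-1.5900) = 14.21
  Sd branch = 0.102·Sd^0.62·e^(0.033·RH+0.04·T) = 51.44 μm/a
  sum: 14.21 + 51.44 → r_corr = 65.66 μm/a
Category bounds: 50…80 μm/a bracket r_corr ⇒ C4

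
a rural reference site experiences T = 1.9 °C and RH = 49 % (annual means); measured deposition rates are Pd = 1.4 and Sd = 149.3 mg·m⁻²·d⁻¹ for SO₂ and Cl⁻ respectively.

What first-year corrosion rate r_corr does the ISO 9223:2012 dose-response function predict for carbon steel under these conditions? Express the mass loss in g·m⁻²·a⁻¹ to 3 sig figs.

carbon steel: temperature factor f = +0.150·(-8.1) = -1.2150
  SO₂ term: 1.77·1.4^0.52·exp(0.02·49-1.2150) = 1.667
  Sd branch = 0.102·Sd^0.62·e^(0.033·RH+0.04·T) = 12.35 μm/a
  r_corr = 1.667 + 12.35 = 14.02 μm/a
Convert to mass loss: 14.02 μm/a × 7.85 g/cm³ = 110.1 g·m⁻²·a⁻¹

r_corr = 110 g·m⁻²·a⁻¹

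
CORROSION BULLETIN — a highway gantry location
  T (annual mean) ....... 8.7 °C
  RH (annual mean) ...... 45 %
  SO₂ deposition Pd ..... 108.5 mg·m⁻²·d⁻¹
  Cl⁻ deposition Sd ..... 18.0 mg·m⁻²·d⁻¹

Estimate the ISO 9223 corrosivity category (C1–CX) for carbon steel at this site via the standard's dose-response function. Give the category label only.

C3

carbon steel: temperature factor f = +0.150·(-1.3) = -0.1950
  sulphur-dioxide contribution → 40.98 μm/a
  chloride contribution → 3.828 μm/a
  ⇒ r_corr(carbon steel) = 44.81 μm/a
ISO 9223 Table 2 (carbon steel): 25 < 44.8 ≤ 50 μm/a ⇒ C3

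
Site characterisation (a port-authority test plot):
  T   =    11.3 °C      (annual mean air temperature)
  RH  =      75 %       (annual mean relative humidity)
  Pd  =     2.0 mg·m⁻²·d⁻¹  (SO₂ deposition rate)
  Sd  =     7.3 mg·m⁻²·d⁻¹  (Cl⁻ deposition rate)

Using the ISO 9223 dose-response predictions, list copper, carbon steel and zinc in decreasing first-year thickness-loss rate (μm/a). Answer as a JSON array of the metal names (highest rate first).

["carbon steel", "copper", "zinc"]

copper: temperature factor f = -0.080·(1.3) = -0.1040
  sulphur-dioxide contribution → 0.4777 μm/a
  chloride contribution → 0.4538 μm/a
  total first-year rate 0.9315 μm/a
carbon steel: T>10 °C ⇒ hinge -0.054·(11.3−10) = -0.0702
  sulphur-dioxide contribution → 10.6 μm/a
  chloride contribution → 6.532 μm/a
  total first-year rate 17.14 μm/a
zinc: f(T) = -0.071·(T−10) [T>10 °C] = -0.0923
  sulphur-dioxide contribution → 0.5027 μm/a
  chloride contribution → 0.2587 μm/a
  ⇒ r_corr(zinc) = 0.7614 μm/a
Ordering by μm/a: carbon steel (17.1) > copper (0.931) > zinc (0.761)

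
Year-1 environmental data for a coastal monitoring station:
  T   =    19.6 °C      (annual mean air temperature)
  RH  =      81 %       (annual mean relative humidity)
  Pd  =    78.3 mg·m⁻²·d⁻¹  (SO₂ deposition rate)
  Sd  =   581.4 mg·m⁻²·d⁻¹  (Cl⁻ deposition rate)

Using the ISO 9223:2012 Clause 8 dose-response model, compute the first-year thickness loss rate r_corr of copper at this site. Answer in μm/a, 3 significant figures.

r_corr = 3.67 μm/a

copper: f(T) = -0.080·(T−10) [T>10 °C] = -0.7680
  sulphur-dioxide contribution → 0.9091 μm/a
  chloride contribution → 2.758 μm/a
  ⇒ r_corr(copper) = 3.667 μm/a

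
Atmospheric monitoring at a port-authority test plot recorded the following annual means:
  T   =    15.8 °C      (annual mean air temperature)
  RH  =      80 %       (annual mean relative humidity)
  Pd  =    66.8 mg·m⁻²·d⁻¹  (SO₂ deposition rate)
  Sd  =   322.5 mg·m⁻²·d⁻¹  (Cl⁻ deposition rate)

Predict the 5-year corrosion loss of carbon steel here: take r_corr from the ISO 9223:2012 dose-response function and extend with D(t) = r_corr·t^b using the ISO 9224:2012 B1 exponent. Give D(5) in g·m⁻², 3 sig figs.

carbon steel: T>10 °C ⇒ hinge -0.054·(15.8−10) = -0.3132
  sulphur-dioxide contribution → 56.98 μm/a
  chloride contribution → 96.58 μm/a
  ⇒ r_corr(carbon steel) = 153.6 μm/a
Long-term exponent b (ISO 9224 Table 2, B1) = 0.523
  D(5) = 153.6 × 5^0.523 = 153.6 × 2.32 = 356.3 μm
  Mass loss = 356.3 μm × 7.85 g/cm³ = 2797 g·m⁻²

D(5) = 2.80e+03 g·m⁻²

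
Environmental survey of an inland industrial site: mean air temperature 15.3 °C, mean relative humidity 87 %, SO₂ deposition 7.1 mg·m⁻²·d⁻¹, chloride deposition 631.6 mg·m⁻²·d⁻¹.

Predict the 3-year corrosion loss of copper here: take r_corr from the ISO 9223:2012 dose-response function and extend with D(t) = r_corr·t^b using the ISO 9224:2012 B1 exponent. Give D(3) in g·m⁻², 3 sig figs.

copper: f(T) = -0.080·(T−10) [T>10 °C] = -0.4240
  SO₂ term: 0.0053·7.1^0.26·exp(0.059·87-0.4240) = 0.9788
  Cl⁻ term: 0.01025·631.6^0.27·exp(0.036·87+0.049·15.3) = 2.836
  sum: 0.9788 + 2.836 → r_corr = 3.814 μm/a
Long-term exponent b (ISO 9224 Table 2, B1) = 0.667
  D(3) = 3.814 × 3^0.667 = 3.814 × 2.081 = 7.937 μm
  Mass loss = 7.937 μm × 8.96 g/cm³ = 71.12 g·m⁻²

D(3) = 71.1 g·m⁻²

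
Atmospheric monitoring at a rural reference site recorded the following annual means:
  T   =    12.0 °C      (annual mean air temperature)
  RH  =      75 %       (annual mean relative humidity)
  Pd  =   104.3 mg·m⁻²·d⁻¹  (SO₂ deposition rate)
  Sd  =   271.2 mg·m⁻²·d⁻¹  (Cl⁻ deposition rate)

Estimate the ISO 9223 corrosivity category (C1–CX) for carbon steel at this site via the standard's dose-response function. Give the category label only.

carbon steel: T>10 °C ⇒ hinge -0.054·(12.0−10) = -0.1080
  sulphur-dioxide contribution → 79.8 μm/a
  chloride contribution → 63.18 μm/a
  total first-year rate 143 μm/a
Category bounds: 80…200 μm/a bracket r_corr ⇒ C5

C5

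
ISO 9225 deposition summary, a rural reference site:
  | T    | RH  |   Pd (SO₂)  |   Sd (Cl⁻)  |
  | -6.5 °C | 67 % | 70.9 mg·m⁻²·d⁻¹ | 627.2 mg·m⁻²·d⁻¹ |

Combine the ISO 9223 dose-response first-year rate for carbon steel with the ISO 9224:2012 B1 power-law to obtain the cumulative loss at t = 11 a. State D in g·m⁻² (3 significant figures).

carbon steel: f(T) = +0.150·(T−10) [T≤10 °C] = -2.4750
  sulphur-dioxide contribution → 5.217 μm/a
  chloride contribution → 38.93 μm/a
  ⇒ r_corr(carbon steel) = 44.15 μm/a
Long-term exponent b (ISO 9224 Table 2, B1) = 0.523
  D(11) = 44.15 × 11^0.523 = 44.15 × 3.505 = 154.7 μm
  Mass loss = 154.7 μm × 7.85 g/cm³ = 1215 g·m⁻²

D(11) = 1.21e+03 g·m⁻²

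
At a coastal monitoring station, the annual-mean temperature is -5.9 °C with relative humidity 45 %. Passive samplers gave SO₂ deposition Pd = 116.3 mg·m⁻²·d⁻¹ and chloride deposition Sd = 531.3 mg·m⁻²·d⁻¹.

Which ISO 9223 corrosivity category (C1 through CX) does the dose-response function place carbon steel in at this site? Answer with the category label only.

carbon steel: temperature factor f = +0.150·(-15.9) = -2.3850
  SO₂ term: 1.77·116.3^0.52·exp(0.02·45-2.3850) = 4.755
  Sd branch = 0.102·Sd^0.62·e^(0.033·RH+0.04·T) = 17.41 μm/a
  r_corr = 4.755 + 17.41 = 22.16 μm/a
Category bounds: 1.3…25 μm/a bracket r_corr ⇒ C2

C2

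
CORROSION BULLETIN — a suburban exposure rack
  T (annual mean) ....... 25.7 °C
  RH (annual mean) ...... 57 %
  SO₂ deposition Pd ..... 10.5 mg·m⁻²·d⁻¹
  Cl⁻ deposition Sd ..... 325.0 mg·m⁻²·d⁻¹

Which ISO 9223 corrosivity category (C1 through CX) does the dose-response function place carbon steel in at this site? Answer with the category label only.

carbon steel: f(T) = -0.054·(T−10) [T>10 °C] = -0.8478
  Pd branch = 1.77·Pd^0.52·e^(0.02·RH+f) = 8.052 μm/a
  Sd branch = 0.102·Sd^0.62·e^(0.033·RH+0.04·T) = 67.5 μm/a
  r_corr = 8.052 + 67.5 = 75.56 μm/a
75.6 μm/a falls in (50, 80] for carbon steel → category C4

C4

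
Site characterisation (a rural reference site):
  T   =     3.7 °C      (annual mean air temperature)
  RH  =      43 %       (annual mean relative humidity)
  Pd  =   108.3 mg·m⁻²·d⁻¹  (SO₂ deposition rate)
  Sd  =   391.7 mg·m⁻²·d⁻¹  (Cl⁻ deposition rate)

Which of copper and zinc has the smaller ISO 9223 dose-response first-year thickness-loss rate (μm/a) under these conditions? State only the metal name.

copper

copper: temperature factor f = +0.126·(-6.3) = -0.7938
  sulphur-dioxide contribution → 0.1024 μm/a
  chloride contribution → 0.2896 μm/a
  total first-year rate 0.392 μm/a
zinc: T≤10 °C ⇒ hinge +0.038·(3.7−10) = -0.2394
  sulphur-dioxide contribution → 0.5766 μm/a
  chloride contribution → 1.016 μm/a
  total first-year rate 1.593 μm/a
Ordering by μm/a: zinc (1.59) > copper (0.392)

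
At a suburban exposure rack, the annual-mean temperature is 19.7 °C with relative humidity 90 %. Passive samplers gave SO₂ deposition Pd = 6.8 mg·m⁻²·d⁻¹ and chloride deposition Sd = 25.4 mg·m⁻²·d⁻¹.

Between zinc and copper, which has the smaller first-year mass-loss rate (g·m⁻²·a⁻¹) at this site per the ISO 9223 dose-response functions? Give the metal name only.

zinc: temperature factor f = -0.071·(9.7) = -0.6887
  sulphur-dioxide contribution → 0.9457 μm/a
  chloride contribution → 1.213 μm/a
  ⇒ r_corr(zinc) = 2.158 μm/a
  mass loss = 2.158 μm/a × 7.14 g/cm³ = 15.41 g·m⁻²·a⁻¹
copper: T>10 °C ⇒ hinge -0.080·(19.7−10) = -0.7760
  sulphur-dioxide contribution → 0.8125 μm/a
  chloride contribution → 1.646 μm/a
  ⇒ r_corr(copper) = 2.458 μm/a
  mass loss = 2.458 μm/a × 8.96 g/cm³ = 22.03 g·m⁻²·a⁻¹
Ordering by g·m⁻²·a⁻¹: copper (22) > zinc (15.4)

zinc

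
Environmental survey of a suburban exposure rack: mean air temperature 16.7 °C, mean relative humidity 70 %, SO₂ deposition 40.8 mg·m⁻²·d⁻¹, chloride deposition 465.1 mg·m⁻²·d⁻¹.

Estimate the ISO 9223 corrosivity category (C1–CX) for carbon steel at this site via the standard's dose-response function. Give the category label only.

C5

carbon steel: temperature factor f = -0.054·(6.7) = -0.3618
  SO₂ term: 1.77·40.8^0.52·exp(0.02·70-0.3618) = 34.39
  Sd branch = 0.102·Sd^0.62·e^(0.033·RH+0.04·T) = 90.32 μm/a
  sum: 34.39 + 90.32 → r_corr = 124.7 μm/a
125 μm/a falls in (80, 200] for carbon steel → category C5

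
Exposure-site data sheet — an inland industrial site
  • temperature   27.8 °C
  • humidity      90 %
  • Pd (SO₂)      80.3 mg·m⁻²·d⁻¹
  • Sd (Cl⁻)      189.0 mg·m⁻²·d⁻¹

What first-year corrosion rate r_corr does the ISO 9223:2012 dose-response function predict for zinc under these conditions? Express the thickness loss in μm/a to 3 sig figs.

zinc: temperature factor f = -0.071·(17.8) = -1.2638
  sulphur-dioxide contribution → 1.577 μm/a
  chloride contribution → 7.578 μm/a
  ⇒ r_corr(zinc) = 9.155 μm/a

r_corr = 9.15 μm/a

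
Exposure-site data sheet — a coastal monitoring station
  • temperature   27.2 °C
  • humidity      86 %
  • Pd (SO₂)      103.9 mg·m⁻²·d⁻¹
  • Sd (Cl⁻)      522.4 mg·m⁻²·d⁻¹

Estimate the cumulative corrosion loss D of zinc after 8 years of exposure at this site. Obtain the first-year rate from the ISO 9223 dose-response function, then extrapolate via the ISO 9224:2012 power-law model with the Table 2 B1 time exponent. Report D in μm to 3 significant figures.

D(8) = 75.8 μm

zinc: T>10 °C ⇒ hinge -0.071·(27.2−10) = -1.2212
  Pd branch = 0.0129·Pd^0.44·e^(0.046·RH+f) = 1.533 μm/a
  Sd branch = 0.0175·Sd^0.57·e^(0.008·RH+0.085·T) = 12.45 μm/a
  r_corr = 1.533 + 12.45 = 13.98 μm/a
Long-term exponent b (ISO 9224 Table 2, B1) = 0.813
  D(8) = 13.98 × 8^0.813 = 13.98 × 5.423 = 75.83 μm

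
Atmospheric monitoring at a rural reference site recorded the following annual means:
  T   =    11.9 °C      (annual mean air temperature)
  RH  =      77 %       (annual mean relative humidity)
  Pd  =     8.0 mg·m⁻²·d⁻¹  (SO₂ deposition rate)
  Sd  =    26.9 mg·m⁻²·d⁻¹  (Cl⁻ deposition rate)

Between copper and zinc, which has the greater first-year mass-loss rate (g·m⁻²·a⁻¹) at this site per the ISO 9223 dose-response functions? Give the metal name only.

copper: f(T) = -0.080·(T−10) [T>10 °C] = -0.1520
  Pd branch = 0.0053·Pd^0.26·e^(0.059·RH+f) = 0.7346 μm/a
  Cl⁻ term: 0.01025·26.9^0.27·exp(0.036·77+0.049·11.9) = 0.7143
  r_corr = 0.7346 + 0.7143 = 1.449 μm/a
  mass loss = 1.449 μm/a × 8.96 g/cm³ = 12.98 g·m⁻²·a⁻¹
zinc: temperature factor f = -0.071·(1.9) = -0.1349
  SO₂ term: 0.0129·8.0^0.44·exp(0.046·77-0.1349) = 0.9719
  Cl⁻ term: 0.0175·26.9^0.57·exp(0.008·77+0.085·11.9) = 0.5819
  r_corr = 0.9719 + 0.5819 = 1.554 μm/a
  mass loss = 1.554 μm/a × 7.14 g/cm³ = 11.09 g·m⁻²·a⁻¹
Ordering by g·m⁻²·a⁻¹: copper (13) > zinc (11.1)

copper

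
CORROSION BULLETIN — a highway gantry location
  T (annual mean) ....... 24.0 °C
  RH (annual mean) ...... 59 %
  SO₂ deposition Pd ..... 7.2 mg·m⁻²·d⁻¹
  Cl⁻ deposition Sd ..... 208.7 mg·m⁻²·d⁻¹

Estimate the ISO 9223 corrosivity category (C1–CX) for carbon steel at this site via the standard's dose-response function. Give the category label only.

carbon steel: T>10 °C ⇒ hinge -0.054·(24.0−10) = -0.7560
  sulphur-dioxide contribution → 7.55 μm/a
  chloride contribution → 51.19 μm/a
  ⇒ r_corr(carbon steel) = 58.74 μm/a
58.7 μm/a falls in (50, 80] for carbon steel → category C4

C4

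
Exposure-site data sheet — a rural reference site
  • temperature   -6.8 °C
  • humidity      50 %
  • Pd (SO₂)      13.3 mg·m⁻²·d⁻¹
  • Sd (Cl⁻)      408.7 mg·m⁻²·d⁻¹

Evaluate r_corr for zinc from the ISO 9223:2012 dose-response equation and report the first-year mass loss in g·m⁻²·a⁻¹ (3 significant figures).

zinc: f(T) = +0.038·(T−10) [T≤10 °C] = -0.6384
  sulphur-dioxide contribution → 0.2122 μm/a
  chloride contribution → 0.4511 μm/a
  ⇒ r_corr(zinc) = 0.6632 μm/a
Convert to mass loss: 0.6632 μm/a × 7.14 g/cm³ = 4.736 g·m⁻²·a⁻¹

r_corr = 4.74 g·m⁻²·a⁻¹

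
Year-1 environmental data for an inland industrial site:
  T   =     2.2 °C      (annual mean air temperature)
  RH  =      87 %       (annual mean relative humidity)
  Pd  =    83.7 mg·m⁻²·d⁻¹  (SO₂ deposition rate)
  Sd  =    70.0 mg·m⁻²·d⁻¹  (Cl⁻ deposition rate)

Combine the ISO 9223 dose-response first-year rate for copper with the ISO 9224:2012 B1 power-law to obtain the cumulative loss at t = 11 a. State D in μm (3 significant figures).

copper: temperature factor f = +0.126·(-7.8) = -0.9828
  sulphur-dioxide contribution → 1.063 μm/a
  chloride contribution → 0.824 μm/a
  ⇒ r_corr(copper) = 1.887 μm/a
ISO 9224: D(t) = r_corr · t^b with b = 0.667 (copper, B1)
  D(11) = 1.887 × 11^0.667 = 1.887 × 4.95 = 9.341 μm

D(11) = 9.34 μm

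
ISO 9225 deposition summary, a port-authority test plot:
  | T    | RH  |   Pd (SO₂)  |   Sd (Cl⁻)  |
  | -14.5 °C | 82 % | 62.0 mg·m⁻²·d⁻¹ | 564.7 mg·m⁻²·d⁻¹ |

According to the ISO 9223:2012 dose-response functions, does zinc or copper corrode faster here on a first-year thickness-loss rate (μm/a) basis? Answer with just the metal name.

zinc: f(T) = +0.038·(T−10) [T≤10 °C] = -0.9310
  Pd branch = 0.0129·Pd^0.44·e^(0.046·RH+f) = 1.359 μm/a
  Cl⁻ term: 0.0175·564.7^0.57·exp(0.008·82+0.085·-14.5) = 0.3641
  sum: 1.359 + 0.3641 → r_corr = 1.723 μm/a
copper: temperature factor f = +0.126·(-24.5) = -3.0870
  Pd branch = 0.0053·Pd^0.26·e^(0.059·RH+f) = 0.08928 μm/a
  Sd branch = 0.01025·Sd^0.27·e^(0.036·RH+0.049·T) = 0.5336 μm/a
  r_corr = 0.08928 + 0.5336 = 0.6228 μm/a
Ordering by μm/a: zinc (1.72) > copper (0.623)

zinc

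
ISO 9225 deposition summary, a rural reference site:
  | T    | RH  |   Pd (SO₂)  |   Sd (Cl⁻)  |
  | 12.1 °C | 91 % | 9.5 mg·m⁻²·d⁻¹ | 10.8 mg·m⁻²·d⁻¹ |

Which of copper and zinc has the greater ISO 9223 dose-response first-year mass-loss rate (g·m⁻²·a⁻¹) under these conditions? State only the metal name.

copper

copper: f(T) = -0.080·(T−10) [T>10 °C] = -0.1680
  sulphur-dioxide contribution → 1.727 μm/a
  chloride contribution → 0.9332 μm/a
  ⇒ r_corr(copper) = 2.66 μm/a
  mass loss = 2.66 μm/a × 8.96 g/cm³ = 23.83 g·m⁻²·a⁻¹
zinc: T>10 °C ⇒ hinge -0.071·(12.1−10) = -0.1491
  sulphur-dioxide contribution → 1.968 μm/a
  chloride contribution → 0.3935 μm/a
  ⇒ r_corr(zinc) = 2.361 μm/a
  mass loss = 2.361 μm/a × 7.14 g/cm³ = 16.86 g·m⁻²·a⁻¹
Ordering by g·m⁻²·a⁻¹: copper (23.8) > zinc (16.9)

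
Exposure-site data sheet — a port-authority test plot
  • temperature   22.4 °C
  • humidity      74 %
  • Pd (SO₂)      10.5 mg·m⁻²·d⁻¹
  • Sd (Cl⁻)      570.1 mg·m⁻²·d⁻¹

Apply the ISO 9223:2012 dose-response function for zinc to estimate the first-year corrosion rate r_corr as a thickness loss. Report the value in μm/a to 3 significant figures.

r_corr = 8.36 μm/a

zinc: f(T) = -0.071·(T−10) [T>10 °C] = -0.8804
  Pd branch = 0.0129·Pd^0.44·e^(0.046·RH+f) = 0.4528 μm/a
  Sd branch = 0.0175·Sd^0.57·e^(0.008·RH+0.085·T) = 7.905 μm/a
  sum: 0.4528 + 7.905 → r_corr = 8.358 μm/a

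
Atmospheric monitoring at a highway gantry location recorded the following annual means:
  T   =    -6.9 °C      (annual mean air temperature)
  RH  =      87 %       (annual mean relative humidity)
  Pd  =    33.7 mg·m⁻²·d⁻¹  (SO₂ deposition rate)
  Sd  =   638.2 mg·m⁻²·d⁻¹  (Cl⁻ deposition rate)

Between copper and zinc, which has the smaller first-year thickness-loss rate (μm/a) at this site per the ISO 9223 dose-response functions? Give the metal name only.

copper: f(T) = +0.126·(T−10) [T≤10 °C] = -2.1294
  Pd branch = 0.0053·Pd^0.26·e^(0.059·RH+f) = 0.2666 μm/a
  Cl⁻ term: 0.01025·638.2^0.27·exp(0.036·87+0.049·-6.9) = 0.9582
  r_corr = 0.2666 + 0.9582 = 1.225 μm/a
zinc: T≤10 °C ⇒ hinge +0.038·(-6.9−10) = -0.6422
  Pd branch = 0.0129·Pd^0.44·e^(0.046·RH+f) = 1.745 μm/a
  Cl⁻ term: 0.0175·638.2^0.57·exp(0.008·87+0.085·-6.9) = 0.7752
  r_corr = 1.745 + 0.7752 = 2.521 μm/a
Ordering by μm/a: zinc (2.52) > copper (1.22)

copper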